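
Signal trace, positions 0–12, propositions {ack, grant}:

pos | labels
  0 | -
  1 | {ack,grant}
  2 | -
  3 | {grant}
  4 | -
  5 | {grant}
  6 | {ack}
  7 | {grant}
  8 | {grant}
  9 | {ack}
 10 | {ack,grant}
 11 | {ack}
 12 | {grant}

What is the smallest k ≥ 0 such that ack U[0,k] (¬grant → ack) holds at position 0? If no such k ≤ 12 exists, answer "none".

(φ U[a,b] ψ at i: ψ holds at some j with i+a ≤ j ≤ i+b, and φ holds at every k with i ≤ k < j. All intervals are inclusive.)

none

Need earliest j ≥ 0 with (¬grant → ack), and ack at every k in [0,j-1].
  j=0: rhs fails.
  j=1: rhs holds but lhs fails at k=0.
  j=2: rhs fails.
  j=3: rhs holds but lhs fails at k=0.
  j=4: rhs fails.
  j=5: rhs holds but lhs fails at k=0.
  j=6: rhs holds but lhs fails at k=0.
  j=7: rhs holds but lhs fails at k=0.
  j=8: rhs holds but lhs fails at k=0.
  j=9: rhs holds but lhs fails at k=0.
  j=10: rhs holds but lhs fails at k=0.
  j=11: rhs holds but lhs fails at k=0.
  j=12: rhs holds but lhs fails at k=0.
No witness within the range → none.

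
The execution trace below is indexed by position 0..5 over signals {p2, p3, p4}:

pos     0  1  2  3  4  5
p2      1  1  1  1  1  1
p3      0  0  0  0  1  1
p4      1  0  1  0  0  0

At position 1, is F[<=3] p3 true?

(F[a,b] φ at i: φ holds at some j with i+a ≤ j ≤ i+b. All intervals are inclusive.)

Holds

Check p3 at each j in [1,4]:
  j=1: false
  j=2: false
  j=3: false
  j=4: true
Found at j=4 → formula holds.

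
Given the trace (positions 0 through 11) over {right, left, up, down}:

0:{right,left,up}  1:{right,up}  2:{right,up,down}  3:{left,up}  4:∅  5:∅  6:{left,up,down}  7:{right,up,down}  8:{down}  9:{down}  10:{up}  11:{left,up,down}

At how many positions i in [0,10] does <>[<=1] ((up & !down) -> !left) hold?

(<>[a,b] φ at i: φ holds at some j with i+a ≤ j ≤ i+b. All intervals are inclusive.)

11

Evaluate at each i in [0,10]:
  i=0: ✓ (witness j=1)
  i=1: ✓ (witness j=1)
  i=2: ✓ (witness j=2)
  i=3: ✓ (witness j=4)
  i=4: ✓ (witness j=4)
  i=5: ✓ (witness j=5)
  i=6: ✓ (witness j=6)
  i=7: ✓ (witness j=7)
  i=8: ✓ (witness j=8)
  i=9: ✓ (witness j=9)
  i=10: ✓ (witness j=10)
Positions where it holds: {0, 1, 2, 3, 4, 5, 6, 7, 8, 9, 10} → 11.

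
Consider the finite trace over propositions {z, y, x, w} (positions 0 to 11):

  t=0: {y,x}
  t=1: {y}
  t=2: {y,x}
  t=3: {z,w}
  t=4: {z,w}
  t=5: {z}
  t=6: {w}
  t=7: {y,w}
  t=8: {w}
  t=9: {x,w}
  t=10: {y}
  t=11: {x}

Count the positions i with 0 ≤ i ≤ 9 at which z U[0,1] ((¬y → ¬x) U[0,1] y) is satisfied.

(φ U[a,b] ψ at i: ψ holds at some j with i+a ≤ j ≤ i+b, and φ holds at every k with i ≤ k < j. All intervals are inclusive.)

Evaluate at each i in [0,9]:
  i=0: ✓ (rhs at j=0)
  i=1: ✓ (rhs at j=1)
  i=2: ✓ (rhs at j=2)
  i=3: ✗ (no rhs in [3,4])
  i=4: ✗ (no rhs in [4,5])
  i=5: ✓ (rhs at j=6; lhs holds on [5,5])
  i=6: ✓ (rhs at j=6)
  i=7: ✓ (rhs at j=7)
  i=8: ✗ (no rhs in [8,9])
  i=9: ✗ (lhs fails at k=9 before rhs at j=10)
Positions where it holds: {0, 1, 2, 5, 6, 7} → 6.

6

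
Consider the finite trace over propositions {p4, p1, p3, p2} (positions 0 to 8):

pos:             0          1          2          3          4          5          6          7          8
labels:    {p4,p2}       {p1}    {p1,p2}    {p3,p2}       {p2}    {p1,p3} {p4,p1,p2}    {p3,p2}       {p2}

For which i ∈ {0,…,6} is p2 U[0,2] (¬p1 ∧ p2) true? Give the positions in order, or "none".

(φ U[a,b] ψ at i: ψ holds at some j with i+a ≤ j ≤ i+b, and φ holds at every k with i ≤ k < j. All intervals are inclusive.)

Evaluate at each i in [0,6]:
  i=0: ✓ (rhs at j=0)
  i=1: ✗ (lhs fails at k=1 before rhs at j=3)
  i=2: ✓ (rhs at j=3; lhs holds on [2,2])
  i=3: ✓ (rhs at j=3)
  i=4: ✓ (rhs at j=4)
  i=5: ✗ (lhs fails at k=5 before rhs at j=7)
  i=6: ✓ (rhs at j=7; lhs holds on [6,6])

0, 2, 3, 4, 6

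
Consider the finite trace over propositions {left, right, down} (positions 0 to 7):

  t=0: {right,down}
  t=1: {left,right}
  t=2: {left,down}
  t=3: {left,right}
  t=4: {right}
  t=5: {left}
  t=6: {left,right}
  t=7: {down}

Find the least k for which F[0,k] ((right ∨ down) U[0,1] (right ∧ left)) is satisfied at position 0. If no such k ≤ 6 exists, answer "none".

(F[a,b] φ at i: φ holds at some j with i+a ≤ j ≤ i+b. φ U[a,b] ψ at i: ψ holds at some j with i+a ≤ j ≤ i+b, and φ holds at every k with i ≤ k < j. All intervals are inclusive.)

Scan j = 0,1,… for ((right ∨ down) U[0,1] (right ∧ left)):
  j=0: holds
First hit at j=0, so smallest k = 0-0 = 0.

0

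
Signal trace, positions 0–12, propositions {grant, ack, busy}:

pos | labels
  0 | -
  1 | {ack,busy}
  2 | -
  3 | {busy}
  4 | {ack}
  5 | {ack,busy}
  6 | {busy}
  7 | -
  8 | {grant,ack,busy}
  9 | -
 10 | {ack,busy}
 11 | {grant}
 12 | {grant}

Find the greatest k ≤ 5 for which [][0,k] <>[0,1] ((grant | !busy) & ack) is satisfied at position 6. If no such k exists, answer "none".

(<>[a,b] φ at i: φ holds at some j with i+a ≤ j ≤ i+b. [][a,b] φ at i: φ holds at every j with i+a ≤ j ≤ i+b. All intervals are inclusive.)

none

<>[0,1] ((grant | !busy) & ack) must hold from j=6 onward; find where it first fails.
  j=6: fails → no k works.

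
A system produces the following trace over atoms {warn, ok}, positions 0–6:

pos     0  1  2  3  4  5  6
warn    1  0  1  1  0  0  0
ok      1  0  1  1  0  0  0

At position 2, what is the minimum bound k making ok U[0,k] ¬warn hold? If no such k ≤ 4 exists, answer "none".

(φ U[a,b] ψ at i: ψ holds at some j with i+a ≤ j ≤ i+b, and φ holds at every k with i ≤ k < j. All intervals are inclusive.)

2

Need earliest j ≥ 2 with ¬warn, and ok at every k in [2,j-1].
  j=2: rhs fails.
  j=3: rhs fails.
  j=4: rhs holds; lhs holds on [2,3]. k = 2.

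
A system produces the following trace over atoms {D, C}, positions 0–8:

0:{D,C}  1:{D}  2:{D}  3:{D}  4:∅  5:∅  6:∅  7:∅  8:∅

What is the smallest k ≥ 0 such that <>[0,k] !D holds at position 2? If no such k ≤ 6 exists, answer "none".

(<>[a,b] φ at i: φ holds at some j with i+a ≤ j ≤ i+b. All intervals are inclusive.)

2

Scan j = 2,3,… for !D:
  j=2: fails
  j=3: fails
  j=4: holds
First hit at j=4, so smallest k = 4-2 = 2.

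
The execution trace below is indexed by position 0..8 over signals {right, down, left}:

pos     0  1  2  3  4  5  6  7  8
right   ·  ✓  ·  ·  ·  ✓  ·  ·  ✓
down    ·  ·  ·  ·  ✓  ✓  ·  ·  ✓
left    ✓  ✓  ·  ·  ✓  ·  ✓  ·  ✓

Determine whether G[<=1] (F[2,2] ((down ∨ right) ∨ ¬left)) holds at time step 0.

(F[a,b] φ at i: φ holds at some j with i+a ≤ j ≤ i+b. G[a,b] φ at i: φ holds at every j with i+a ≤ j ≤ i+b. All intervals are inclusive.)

Check F[2,2] ((down ∨ right) ∨ ¬left) at every j in [0,1]:
  j=0: holds (witness at 2)
  j=1: holds (witness at 3)
All positions satisfy it → formula holds.

Yes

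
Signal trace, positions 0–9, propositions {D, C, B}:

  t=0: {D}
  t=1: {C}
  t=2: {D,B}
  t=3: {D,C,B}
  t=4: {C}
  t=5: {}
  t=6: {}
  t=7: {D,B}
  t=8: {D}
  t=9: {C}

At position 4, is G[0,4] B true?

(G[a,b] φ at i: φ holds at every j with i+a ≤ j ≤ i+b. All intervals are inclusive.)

Check B at every j in [4,8]:
  j=4: false
  j=5: false
  j=6: false
  j=7: true
  j=8: false
Fails at j=4 → formula fails.

No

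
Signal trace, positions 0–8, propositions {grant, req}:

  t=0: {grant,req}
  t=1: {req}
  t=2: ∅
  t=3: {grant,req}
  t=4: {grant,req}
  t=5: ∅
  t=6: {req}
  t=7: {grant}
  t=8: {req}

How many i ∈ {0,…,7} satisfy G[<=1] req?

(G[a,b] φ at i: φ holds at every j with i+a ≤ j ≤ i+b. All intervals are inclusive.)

2

Evaluate at each i in [0,7]:
  i=0: ✓ (all of [0,1])
  i=1: ✗ (fails at j=2)
  i=2: ✗ (fails at j=2)
  i=3: ✓ (all of [3,4])
  i=4: ✗ (fails at j=5)
  i=5: ✗ (fails at j=5)
  i=6: ✗ (fails at j=7)
  i=7: ✗ (fails at j=7)
Positions where it holds: {0, 3} → 2.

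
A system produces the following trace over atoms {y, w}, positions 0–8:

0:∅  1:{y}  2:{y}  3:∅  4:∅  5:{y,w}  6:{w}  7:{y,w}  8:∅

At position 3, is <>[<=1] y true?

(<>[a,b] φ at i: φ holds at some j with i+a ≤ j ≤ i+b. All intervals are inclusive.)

No

Check y at each j in [3,4]:
  j=3: false
  j=4: false
No position in the window satisfies it → formula fails.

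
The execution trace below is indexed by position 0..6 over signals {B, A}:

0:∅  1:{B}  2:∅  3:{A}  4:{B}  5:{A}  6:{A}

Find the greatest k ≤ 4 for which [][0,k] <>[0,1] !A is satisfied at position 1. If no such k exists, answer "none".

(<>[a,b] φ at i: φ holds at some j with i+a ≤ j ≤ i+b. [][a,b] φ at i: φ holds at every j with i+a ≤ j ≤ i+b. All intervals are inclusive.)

<>[0,1] !A must hold from j=1 onward; find where it first fails.
  j=1: holds
  j=2: holds
  j=3: holds
  j=4: holds
  j=5: fails
Holds on [1,4], so largest k = 3.

3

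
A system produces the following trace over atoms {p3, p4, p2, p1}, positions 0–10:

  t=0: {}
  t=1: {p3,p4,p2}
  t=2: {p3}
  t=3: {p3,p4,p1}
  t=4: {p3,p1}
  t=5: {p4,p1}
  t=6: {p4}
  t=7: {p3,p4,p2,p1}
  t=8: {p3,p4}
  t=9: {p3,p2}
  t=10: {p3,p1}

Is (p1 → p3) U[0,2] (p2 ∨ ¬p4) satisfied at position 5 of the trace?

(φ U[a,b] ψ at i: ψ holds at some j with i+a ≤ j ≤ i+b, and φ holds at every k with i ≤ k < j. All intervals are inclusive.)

False

Need some j in [5,7] with (p2 ∨ ¬p4), and (p1 → p3) at every k in [5,j-1].
  j=5: (p2 ∨ ¬p4) false.
  j=6: (p2 ∨ ¬p4) false.
  j=7: (p2 ∨ ¬p4) holds, but (p1 → p3) fails at k=5 → not this j.
No j in the window works → until fails.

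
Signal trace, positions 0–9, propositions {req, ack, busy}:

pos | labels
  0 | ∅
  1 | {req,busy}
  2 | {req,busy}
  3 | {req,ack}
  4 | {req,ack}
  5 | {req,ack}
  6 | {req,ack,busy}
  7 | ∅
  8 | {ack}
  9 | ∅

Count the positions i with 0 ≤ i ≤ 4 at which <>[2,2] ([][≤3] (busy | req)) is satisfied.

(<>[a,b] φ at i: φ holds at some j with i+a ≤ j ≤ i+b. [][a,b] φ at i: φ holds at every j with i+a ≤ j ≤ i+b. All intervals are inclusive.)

Evaluate at each i in [0,4]:
  i=0: ✓ (witness j=2)
  i=1: ✓ (witness j=3)
  i=2: ✗ (none in [4,4])
  i=3: ✗ (none in [5,5])
  i=4: ✗ (none in [6,6])
Positions where it holds: {0, 1} → 2.

2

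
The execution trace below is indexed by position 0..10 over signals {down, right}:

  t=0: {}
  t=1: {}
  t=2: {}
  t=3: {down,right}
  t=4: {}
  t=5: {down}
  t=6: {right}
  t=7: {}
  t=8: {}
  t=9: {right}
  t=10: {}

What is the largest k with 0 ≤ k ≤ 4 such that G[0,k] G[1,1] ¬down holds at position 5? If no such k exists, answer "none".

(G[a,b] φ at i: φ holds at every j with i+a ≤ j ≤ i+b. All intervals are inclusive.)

G[1,1] ¬down must hold from j=5 onward; find where it first fails.
  j=5: holds
  j=6: holds
  j=7: holds
  j=8: holds
  j=9: holds
Holds through j=9; largest k = 4.

4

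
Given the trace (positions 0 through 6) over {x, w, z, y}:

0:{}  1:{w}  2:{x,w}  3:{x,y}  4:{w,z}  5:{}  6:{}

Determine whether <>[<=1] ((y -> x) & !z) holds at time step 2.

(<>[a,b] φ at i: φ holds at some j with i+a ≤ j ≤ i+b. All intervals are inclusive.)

Check ((y -> x) & !z) at each j in [2,3]:
  j=2: true
  j=3: true
Found at j=2 → formula holds.

Yes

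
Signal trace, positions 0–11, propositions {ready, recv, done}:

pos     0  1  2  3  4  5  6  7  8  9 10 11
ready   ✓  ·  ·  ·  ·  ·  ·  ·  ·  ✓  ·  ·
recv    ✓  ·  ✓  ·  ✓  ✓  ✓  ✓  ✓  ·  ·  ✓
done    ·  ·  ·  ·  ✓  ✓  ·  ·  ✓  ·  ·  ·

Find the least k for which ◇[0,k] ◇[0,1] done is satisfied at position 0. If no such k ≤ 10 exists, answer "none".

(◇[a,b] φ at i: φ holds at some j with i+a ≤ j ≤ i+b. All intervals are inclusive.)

3

Scan j = 0,1,… for ◇[0,1] done:
  j=0: fails
  j=1: fails
  j=2: fails
  j=3: holds
First hit at j=3, so smallest k = 3-0 = 3.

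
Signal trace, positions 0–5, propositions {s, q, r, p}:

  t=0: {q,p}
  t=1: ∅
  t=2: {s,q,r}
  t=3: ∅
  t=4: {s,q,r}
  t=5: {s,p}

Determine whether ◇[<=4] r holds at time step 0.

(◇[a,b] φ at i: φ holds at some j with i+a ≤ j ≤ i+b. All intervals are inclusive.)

Yes

Check r at each j in [0,4]:
  j=0: false
  j=1: false
  j=2: true
  j=3: false
  j=4: true
Found at j=2 → formula holds.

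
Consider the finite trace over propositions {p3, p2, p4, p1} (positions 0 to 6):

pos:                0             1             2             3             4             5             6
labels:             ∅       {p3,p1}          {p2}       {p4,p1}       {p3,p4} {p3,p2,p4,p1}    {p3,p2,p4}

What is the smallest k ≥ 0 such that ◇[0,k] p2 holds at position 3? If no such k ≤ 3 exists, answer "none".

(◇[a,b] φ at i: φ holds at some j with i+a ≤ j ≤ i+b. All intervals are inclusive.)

2

Scan j = 3,4,… for p2:
  j=3: fails
  j=4: fails
  j=5: holds
First hit at j=5, so smallest k = 5-3 = 2.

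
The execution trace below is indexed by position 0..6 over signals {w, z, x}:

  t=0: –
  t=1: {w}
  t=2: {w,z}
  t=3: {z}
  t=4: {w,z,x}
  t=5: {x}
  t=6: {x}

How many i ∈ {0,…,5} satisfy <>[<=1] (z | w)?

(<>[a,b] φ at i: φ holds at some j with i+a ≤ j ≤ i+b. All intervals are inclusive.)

5

Evaluate at each i in [0,5]:
  i=0: ✓ (witness j=1)
  i=1: ✓ (witness j=1)
  i=2: ✓ (witness j=2)
  i=3: ✓ (witness j=3)
  i=4: ✓ (witness j=4)
  i=5: ✗ (none in [5,6])
Positions where it holds: {0, 1, 2, 3, 4} → 5.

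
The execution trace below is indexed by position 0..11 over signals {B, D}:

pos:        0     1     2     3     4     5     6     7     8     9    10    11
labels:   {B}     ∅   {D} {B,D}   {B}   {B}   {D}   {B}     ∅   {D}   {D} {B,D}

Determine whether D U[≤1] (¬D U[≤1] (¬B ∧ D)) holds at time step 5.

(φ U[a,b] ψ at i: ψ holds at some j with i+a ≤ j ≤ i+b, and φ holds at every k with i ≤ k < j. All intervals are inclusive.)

True

Need some j in [5,6] with (¬D U[≤1] (¬B ∧ D)), and D at every k in [5,j-1].
  j=5: (¬D U[≤1] (¬B ∧ D)) holds; no prefix to check → satisfied.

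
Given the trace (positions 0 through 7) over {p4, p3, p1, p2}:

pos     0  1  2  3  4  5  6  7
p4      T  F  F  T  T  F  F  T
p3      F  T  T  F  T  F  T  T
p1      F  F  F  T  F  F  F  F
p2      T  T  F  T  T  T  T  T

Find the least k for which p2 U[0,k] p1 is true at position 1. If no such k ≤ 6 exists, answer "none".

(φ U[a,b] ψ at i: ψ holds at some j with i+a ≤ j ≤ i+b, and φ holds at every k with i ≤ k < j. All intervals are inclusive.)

none

Need earliest j ≥ 1 with p1, and p2 at every k in [1,j-1].
  j=1: rhs fails.
  j=2: rhs fails.
  j=3: rhs holds but lhs fails at k=2.
  j=4: rhs fails.
  j=5: rhs fails.
  j=6: rhs fails.
  j=7: rhs fails.
No witness within the range → none.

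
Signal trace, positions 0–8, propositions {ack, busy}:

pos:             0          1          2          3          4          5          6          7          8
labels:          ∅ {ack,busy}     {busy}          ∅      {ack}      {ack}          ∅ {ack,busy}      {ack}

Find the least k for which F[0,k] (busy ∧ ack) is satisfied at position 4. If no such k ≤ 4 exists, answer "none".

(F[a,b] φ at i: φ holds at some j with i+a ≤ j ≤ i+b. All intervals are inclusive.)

Scan j = 4,5,… for (busy ∧ ack):
  j=4: fails
  j=5: fails
  j=6: fails
  j=7: holds
First hit at j=7, so smallest k = 7-4 = 3.

3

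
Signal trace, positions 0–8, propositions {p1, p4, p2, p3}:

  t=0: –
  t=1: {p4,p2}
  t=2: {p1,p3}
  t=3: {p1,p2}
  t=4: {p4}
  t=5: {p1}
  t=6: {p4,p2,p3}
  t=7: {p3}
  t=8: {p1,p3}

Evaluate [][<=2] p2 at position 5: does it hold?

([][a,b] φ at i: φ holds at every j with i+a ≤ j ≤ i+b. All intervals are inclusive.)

False

Check p2 at every j in [5,7]:
  j=5: false
  j=6: true
  j=7: false
Fails at j=5 → formula fails.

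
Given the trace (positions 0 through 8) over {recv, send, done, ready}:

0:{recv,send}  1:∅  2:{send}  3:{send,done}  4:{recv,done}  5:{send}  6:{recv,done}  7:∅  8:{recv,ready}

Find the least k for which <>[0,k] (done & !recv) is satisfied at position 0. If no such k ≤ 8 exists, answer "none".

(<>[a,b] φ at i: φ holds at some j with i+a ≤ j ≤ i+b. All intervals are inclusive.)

Scan j = 0,1,… for (done & !recv):
  j=0: fails
  j=1: fails
  j=2: fails
  j=3: holds
First hit at j=3, so smallest k = 3-0 = 3.

3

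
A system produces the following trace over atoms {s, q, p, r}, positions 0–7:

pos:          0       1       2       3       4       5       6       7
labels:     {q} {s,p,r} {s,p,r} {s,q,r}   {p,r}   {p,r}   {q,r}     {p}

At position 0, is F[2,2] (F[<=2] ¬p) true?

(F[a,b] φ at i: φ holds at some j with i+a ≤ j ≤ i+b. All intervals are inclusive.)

Check F[<=2] ¬p at each j in [2,2]:
  j=2: holds (witness at 3)
Found at j=2 → formula holds.

True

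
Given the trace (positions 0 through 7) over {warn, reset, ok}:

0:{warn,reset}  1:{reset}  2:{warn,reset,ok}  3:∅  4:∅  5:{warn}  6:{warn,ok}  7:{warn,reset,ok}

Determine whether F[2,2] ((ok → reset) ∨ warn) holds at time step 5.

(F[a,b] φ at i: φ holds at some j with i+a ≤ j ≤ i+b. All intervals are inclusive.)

Check ((ok → reset) ∨ warn) at each j in [7,7]:
  j=7: true
Found at j=7 → formula holds.

Yes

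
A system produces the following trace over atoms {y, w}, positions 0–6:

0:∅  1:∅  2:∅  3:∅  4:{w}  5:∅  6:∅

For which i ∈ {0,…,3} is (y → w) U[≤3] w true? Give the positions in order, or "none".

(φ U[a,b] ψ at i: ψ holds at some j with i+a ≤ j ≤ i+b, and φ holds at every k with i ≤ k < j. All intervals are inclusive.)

1, 2, 3

Evaluate at each i in [0,3]:
  i=0: ✗ (no rhs in [0,3])
  i=1: ✓ (rhs at j=4; lhs holds on [1,3])
  i=2: ✓ (rhs at j=4; lhs holds on [2,3])
  i=3: ✓ (rhs at j=4; lhs holds on [3,3])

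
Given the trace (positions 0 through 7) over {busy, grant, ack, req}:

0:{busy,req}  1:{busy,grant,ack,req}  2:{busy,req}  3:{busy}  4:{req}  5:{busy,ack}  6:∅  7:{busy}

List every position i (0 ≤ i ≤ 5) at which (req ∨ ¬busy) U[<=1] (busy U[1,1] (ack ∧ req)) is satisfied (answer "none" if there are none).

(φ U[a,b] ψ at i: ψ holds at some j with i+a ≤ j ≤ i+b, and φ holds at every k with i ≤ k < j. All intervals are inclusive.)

Evaluate at each i in [0,5]:
  i=0: ✓ (rhs at j=0)
  i=1: ✗ (no rhs in [1,2])
  i=2: ✗ (no rhs in [2,3])
  i=3: ✗ (no rhs in [3,4])
  i=4: ✗ (no rhs in [4,5])
  i=5: ✗ (no rhs in [5,6])

0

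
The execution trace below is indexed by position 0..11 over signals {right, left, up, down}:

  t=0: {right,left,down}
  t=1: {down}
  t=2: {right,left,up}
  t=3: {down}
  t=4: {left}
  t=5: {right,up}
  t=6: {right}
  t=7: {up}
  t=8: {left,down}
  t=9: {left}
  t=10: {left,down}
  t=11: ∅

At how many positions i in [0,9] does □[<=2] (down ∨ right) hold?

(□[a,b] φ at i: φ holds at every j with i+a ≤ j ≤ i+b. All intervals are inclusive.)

2

Evaluate at each i in [0,9]:
  i=0: ✓ (all of [0,2])
  i=1: ✓ (all of [1,3])
  i=2: ✗ (fails at j=4)
  i=3: ✗ (fails at j=4)
  i=4: ✗ (fails at j=4)
  i=5: ✗ (fails at j=7)
  i=6: ✗ (fails at j=7)
  i=7: ✗ (fails at j=7)
  i=8: ✗ (fails at j=9)
  i=9: ✗ (fails at j=9)
Positions where it holds: {0, 1} → 2.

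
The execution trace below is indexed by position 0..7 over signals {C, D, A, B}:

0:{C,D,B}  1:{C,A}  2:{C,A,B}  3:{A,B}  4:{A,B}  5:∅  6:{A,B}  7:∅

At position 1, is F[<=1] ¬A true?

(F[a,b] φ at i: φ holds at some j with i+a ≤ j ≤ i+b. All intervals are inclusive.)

Does not hold

Check ¬A at each j in [1,2]:
  j=1: false
  j=2: false
No position in the window satisfies it → formula fails.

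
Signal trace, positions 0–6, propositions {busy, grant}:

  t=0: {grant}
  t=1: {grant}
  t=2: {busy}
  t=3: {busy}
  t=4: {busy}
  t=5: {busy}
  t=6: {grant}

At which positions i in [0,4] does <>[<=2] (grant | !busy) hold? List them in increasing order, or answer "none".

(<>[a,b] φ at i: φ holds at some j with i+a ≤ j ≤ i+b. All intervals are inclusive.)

Evaluate at each i in [0,4]:
  i=0: ✓ (witness j=0)
  i=1: ✓ (witness j=1)
  i=2: ✗ (none in [2,4])
  i=3: ✗ (none in [3,5])
  i=4: ✓ (witness j=6)

0, 1, 4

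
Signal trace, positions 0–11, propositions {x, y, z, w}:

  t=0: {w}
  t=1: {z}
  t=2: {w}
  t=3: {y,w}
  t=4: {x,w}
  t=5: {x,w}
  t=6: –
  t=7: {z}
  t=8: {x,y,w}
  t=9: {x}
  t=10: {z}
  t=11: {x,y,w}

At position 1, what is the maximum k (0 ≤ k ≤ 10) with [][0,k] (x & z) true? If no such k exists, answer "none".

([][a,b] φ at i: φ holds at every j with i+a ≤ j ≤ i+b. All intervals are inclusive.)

(x & z) must hold from j=1 onward; find where it first fails.
  j=1: fails → no k works.

none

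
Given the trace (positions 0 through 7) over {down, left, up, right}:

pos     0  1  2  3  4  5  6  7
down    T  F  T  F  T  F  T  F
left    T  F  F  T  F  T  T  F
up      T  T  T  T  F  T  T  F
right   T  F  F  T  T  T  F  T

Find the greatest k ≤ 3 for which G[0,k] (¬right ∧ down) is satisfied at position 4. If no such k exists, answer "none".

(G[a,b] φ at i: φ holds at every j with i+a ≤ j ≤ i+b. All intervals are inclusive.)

none

(¬right ∧ down) must hold from j=4 onward; find where it first fails.
  j=4: fails → no k works.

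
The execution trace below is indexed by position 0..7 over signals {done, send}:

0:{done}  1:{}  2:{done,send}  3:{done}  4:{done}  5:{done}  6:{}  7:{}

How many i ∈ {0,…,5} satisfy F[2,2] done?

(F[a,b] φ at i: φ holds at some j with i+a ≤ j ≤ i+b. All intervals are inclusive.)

Evaluate at each i in [0,5]:
  i=0: ✓ (witness j=2)
  i=1: ✓ (witness j=3)
  i=2: ✓ (witness j=4)
  i=3: ✓ (witness j=5)
  i=4: ✗ (none in [6,6])
  i=5: ✗ (none in [7,7])
Positions where it holds: {0, 1, 2, 3} → 4.

4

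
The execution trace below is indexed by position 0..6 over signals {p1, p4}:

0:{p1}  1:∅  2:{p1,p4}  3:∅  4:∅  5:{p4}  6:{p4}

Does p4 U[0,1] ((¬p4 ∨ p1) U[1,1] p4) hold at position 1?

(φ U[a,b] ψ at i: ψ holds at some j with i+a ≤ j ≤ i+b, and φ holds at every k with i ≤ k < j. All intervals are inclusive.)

Need some j in [1,2] with ((¬p4 ∨ p1) U[1,1] p4), and p4 at every k in [1,j-1].
  j=1: ((¬p4 ∨ p1) U[1,1] p4) holds; no prefix to check → satisfied.

Yes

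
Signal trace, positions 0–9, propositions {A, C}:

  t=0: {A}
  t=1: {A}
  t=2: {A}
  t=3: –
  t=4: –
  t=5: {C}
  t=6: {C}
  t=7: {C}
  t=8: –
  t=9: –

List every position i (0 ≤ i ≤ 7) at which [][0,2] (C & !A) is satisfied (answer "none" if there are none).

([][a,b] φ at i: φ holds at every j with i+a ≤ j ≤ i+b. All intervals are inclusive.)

Evaluate at each i in [0,7]:
  i=0: ✗ (fails at j=0)
  i=1: ✗ (fails at j=1)
  i=2: ✗ (fails at j=2)
  i=3: ✗ (fails at j=3)
  i=4: ✗ (fails at j=4)
  i=5: ✓ (all of [5,7])
  i=6: ✗ (fails at j=8)
  i=7: ✗ (fails at j=8)

5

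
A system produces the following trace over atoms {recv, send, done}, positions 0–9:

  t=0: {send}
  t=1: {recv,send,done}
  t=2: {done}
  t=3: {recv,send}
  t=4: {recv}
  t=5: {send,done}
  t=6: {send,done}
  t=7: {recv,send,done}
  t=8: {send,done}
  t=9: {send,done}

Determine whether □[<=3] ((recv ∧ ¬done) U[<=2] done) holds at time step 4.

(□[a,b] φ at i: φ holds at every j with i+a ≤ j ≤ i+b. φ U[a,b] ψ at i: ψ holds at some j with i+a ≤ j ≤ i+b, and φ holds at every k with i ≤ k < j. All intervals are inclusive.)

Holds

Check ((recv ∧ ¬done) U[<=2] done) at every j in [4,7]:
  j=4: holds
  j=5: holds
  j=6: holds
  j=7: holds
All positions satisfy it → formula holds.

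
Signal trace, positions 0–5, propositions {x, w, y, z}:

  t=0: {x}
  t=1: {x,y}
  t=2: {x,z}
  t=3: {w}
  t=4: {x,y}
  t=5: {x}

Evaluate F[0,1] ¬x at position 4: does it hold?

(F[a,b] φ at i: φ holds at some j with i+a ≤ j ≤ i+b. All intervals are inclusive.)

Check ¬x at each j in [4,5]:
  j=4: false
  j=5: false
No position in the window satisfies it → formula fails.

False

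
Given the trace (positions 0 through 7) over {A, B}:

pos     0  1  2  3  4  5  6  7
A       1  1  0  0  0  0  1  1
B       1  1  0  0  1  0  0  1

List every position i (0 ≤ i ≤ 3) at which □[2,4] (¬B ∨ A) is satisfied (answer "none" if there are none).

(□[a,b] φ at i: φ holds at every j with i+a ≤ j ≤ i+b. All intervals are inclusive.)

Evaluate at each i in [0,3]:
  i=0: ✗ (fails at j=4)
  i=1: ✗ (fails at j=4)
  i=2: ✗ (fails at j=4)
  i=3: ✓ (all of [5,7])

3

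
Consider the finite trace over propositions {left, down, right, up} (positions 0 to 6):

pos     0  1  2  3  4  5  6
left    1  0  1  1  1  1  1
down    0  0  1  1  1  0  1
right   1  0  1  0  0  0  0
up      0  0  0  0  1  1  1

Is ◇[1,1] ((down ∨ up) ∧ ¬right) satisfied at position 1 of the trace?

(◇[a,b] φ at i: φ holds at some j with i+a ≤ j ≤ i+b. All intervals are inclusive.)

Check ((down ∨ up) ∧ ¬right) at each j in [2,2]:
  j=2: false
No position in the window satisfies it → formula fails.

Does not hold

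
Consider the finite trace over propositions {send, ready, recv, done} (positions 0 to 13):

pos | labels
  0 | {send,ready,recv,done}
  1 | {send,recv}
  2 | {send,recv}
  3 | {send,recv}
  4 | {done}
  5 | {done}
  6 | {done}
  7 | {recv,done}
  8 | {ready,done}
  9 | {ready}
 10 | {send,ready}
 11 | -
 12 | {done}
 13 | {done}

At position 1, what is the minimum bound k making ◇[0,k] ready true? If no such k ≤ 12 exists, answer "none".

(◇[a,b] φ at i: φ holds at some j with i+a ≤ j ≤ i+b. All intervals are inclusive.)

Scan j = 1,2,… for ready:
  j=1: fails
  j=2: fails
  j=3: fails
  j=4: fails
  j=5: fails
  j=6: fails
  j=7: fails
  j=8: holds
First hit at j=8, so smallest k = 8-1 = 7.

7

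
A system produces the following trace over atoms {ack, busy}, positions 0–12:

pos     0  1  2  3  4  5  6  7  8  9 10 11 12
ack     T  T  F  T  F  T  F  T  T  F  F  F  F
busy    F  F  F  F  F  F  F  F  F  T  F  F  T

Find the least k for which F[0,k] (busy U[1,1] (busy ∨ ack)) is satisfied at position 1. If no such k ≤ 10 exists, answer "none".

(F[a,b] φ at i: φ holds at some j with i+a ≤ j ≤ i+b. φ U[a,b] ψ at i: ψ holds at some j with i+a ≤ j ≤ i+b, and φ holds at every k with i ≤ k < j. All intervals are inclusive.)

Scan j = 1,2,… for (busy U[1,1] (busy ∨ ack)):
  j=1: fails
  j=2: fails
  j=3: fails
  j=4: fails
  j=5: fails
  j=6: fails
  j=7: fails
  j=8: fails
  j=9: fails
  j=10: fails
  j=11: fails
No j in [1,11] satisfies it → none.

none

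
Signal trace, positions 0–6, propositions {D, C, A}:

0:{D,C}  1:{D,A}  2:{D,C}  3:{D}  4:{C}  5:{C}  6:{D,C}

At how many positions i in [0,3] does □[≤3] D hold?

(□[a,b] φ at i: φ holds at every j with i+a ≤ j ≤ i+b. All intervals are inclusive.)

Evaluate at each i in [0,3]:
  i=0: ✓ (all of [0,3])
  i=1: ✗ (fails at j=4)
  i=2: ✗ (fails at j=4)
  i=3: ✗ (fails at j=4)
Positions where it holds: {0} → 1.

1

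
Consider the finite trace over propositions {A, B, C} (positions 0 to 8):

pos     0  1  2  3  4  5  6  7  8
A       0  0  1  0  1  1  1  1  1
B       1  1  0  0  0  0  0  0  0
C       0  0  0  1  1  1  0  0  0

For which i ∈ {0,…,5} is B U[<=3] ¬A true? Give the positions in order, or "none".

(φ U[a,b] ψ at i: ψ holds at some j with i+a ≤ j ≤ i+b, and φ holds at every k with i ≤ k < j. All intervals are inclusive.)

0, 1, 3

Evaluate at each i in [0,5]:
  i=0: ✓ (rhs at j=0)
  i=1: ✓ (rhs at j=1)
  i=2: ✗ (lhs fails at k=2 before rhs at j=3)
  i=3: ✓ (rhs at j=3)
  i=4: ✗ (no rhs in [4,7])
  i=5: ✗ (no rhs in [5,8])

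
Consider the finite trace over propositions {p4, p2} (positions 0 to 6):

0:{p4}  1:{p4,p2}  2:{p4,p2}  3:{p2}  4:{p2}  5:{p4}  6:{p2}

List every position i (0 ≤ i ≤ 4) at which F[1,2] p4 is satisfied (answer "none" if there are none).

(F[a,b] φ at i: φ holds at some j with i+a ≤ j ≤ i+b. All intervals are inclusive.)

0, 1, 3, 4

Evaluate at each i in [0,4]:
  i=0: ✓ (witness j=1)
  i=1: ✓ (witness j=2)
  i=2: ✗ (none in [3,4])
  i=3: ✓ (witness j=5)
  i=4: ✓ (witness j=5)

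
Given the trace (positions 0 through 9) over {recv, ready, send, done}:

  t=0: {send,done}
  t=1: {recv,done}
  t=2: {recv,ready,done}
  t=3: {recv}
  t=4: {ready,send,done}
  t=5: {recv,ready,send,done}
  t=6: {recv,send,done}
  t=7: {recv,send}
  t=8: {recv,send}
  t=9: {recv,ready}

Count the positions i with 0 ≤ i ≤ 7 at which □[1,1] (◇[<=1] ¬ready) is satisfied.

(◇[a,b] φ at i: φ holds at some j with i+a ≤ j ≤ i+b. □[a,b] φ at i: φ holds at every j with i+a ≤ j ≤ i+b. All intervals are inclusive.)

7

Evaluate at each i in [0,7]:
  i=0: ✓ (all of [1,1])
  i=1: ✓ (all of [2,2])
  i=2: ✓ (all of [3,3])
  i=3: ✗ (fails at j=4)
  i=4: ✓ (all of [5,5])
  i=5: ✓ (all of [6,6])
  i=6: ✓ (all of [7,7])
  i=7: ✓ (all of [8,8])
Positions where it holds: {0, 1, 2, 4, 5, 6, 7} → 7.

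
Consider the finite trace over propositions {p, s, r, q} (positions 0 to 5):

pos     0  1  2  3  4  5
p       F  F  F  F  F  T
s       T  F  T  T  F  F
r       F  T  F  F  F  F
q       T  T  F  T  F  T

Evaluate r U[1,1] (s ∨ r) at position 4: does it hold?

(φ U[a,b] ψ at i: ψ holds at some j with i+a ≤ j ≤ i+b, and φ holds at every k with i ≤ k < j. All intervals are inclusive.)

Need some j in [5,5] with (s ∨ r), and r at every k in [4,j-1].
  j=5: (s ∨ r) false.
No j in the window works → until fails.

Does not hold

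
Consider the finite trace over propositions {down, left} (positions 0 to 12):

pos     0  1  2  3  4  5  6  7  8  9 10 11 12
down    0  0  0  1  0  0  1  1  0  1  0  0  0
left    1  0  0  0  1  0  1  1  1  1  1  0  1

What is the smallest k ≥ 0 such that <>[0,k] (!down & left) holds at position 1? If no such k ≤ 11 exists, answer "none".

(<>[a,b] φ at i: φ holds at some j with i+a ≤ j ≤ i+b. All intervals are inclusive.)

Scan j = 1,2,… for (!down & left):
  j=1: fails
  j=2: fails
  j=3: fails
  j=4: holds
First hit at j=4, so smallest k = 4-1 = 3.

3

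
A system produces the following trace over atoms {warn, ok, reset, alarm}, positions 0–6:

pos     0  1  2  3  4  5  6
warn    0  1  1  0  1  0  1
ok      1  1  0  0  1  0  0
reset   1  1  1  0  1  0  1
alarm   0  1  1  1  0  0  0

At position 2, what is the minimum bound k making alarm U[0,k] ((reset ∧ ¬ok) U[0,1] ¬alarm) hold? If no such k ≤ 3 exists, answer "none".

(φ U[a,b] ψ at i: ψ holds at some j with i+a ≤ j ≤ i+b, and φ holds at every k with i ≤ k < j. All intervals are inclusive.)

2

Need earliest j ≥ 2 with ((reset ∧ ¬ok) U[0,1] ¬alarm), and alarm at every k in [2,j-1].
  j=2: rhs fails.
  j=3: rhs fails.
  j=4: rhs holds; lhs holds on [2,3]. k = 2.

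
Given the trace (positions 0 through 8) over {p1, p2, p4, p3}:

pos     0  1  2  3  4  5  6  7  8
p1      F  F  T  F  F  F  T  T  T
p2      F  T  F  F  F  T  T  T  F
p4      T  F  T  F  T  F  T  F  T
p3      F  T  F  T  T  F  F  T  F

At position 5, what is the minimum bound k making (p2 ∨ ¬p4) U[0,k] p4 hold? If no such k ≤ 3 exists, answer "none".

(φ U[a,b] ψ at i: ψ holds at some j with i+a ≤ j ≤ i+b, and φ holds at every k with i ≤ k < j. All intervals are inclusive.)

1

Need earliest j ≥ 5 with p4, and (p2 ∨ ¬p4) at every k in [5,j-1].
  j=5: rhs fails.
  j=6: rhs holds; lhs holds on [5,5]. k = 1.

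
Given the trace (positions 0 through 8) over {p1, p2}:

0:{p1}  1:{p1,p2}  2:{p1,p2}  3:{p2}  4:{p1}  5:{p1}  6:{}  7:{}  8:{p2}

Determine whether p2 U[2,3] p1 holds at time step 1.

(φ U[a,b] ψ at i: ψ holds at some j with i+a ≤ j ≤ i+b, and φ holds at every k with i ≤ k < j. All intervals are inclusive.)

True

Need some j in [3,4] with p1, and p2 at every k in [1,j-1].
  j=3: p1 false.
  j=4: p1 holds; p2 holds at every k in [1,3] → satisfied.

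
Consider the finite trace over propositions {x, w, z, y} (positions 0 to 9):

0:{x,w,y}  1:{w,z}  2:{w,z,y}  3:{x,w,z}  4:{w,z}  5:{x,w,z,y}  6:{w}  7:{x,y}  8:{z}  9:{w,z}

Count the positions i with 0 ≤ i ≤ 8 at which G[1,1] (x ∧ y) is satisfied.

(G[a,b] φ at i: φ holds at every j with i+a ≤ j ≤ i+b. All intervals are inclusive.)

2

Evaluate at each i in [0,8]:
  i=0: ✗ (fails at j=1)
  i=1: ✗ (fails at j=2)
  i=2: ✗ (fails at j=3)
  i=3: ✗ (fails at j=4)
  i=4: ✓ (all of [5,5])
  i=5: ✗ (fails at j=6)
  i=6: ✓ (all of [7,7])
  i=7: ✗ (fails at j=8)
  i=8: ✗ (fails at j=9)
Positions where it holds: {4, 6} → 2.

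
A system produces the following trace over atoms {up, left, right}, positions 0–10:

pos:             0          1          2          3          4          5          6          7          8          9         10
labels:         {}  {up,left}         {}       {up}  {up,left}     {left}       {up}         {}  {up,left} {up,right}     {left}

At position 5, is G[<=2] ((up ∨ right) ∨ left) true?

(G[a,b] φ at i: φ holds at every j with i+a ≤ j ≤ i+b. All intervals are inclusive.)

False

Check ((up ∨ right) ∨ left) at every j in [5,7]:
  j=5: true
  j=6: true
  j=7: false
Fails at j=7 → formula fails.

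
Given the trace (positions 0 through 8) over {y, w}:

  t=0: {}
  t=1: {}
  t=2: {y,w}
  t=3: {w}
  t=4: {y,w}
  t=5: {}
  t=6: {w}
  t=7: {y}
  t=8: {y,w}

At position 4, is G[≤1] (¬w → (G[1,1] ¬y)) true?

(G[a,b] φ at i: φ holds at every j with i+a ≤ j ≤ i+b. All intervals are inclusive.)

Yes

Check (¬w → (G[1,1] ¬y)) at every j in [4,5]:
  j=4: antecedent false → ✓
  j=5: antecedent true; consequent holds on [6,6] → ✓
All positions satisfy it → formula holds.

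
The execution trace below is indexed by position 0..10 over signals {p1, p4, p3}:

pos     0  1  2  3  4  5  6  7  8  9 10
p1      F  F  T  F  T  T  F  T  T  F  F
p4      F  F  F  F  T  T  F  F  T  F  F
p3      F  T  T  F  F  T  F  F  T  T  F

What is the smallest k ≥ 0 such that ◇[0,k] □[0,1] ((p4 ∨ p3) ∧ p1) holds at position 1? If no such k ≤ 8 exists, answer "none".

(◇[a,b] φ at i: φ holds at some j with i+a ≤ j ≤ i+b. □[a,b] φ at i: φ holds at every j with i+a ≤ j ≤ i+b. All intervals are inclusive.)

Scan j = 1,2,… for □[0,1] ((p4 ∨ p3) ∧ p1):
  j=1: fails
  j=2: fails
  j=3: fails
  j=4: holds
First hit at j=4, so smallest k = 4-1 = 3.

3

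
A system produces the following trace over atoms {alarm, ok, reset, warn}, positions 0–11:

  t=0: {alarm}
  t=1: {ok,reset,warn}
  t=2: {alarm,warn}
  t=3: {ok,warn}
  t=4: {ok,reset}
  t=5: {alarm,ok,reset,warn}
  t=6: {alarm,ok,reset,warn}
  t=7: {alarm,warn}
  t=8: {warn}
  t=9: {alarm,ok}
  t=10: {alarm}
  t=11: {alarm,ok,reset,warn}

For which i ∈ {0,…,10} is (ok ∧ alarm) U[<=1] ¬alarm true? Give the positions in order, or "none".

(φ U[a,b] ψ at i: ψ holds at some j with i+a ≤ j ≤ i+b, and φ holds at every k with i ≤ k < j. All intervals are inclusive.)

Evaluate at each i in [0,10]:
  i=0: ✗ (lhs fails at k=0 before rhs at j=1)
  i=1: ✓ (rhs at j=1)
  i=2: ✗ (lhs fails at k=2 before rhs at j=3)
  i=3: ✓ (rhs at j=3)
  i=4: ✓ (rhs at j=4)
  i=5: ✗ (no rhs in [5,6])
  i=6: ✗ (no rhs in [6,7])
  i=7: ✗ (lhs fails at k=7 before rhs at j=8)
  i=8: ✓ (rhs at j=8)
  i=9: ✗ (no rhs in [9,10])
  i=10: ✗ (no rhs in [10,11])

1, 3, 4, 8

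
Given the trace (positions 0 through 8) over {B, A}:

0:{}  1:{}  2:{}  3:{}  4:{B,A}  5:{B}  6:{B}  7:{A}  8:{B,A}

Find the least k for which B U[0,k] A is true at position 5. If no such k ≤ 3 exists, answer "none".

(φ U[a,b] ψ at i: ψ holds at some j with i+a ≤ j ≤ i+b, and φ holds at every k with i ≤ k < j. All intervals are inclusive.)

2

Need earliest j ≥ 5 with A, and B at every k in [5,j-1].
  j=5: rhs fails.
  j=6: rhs fails.
  j=7: rhs holds; lhs holds on [5,6]. k = 2.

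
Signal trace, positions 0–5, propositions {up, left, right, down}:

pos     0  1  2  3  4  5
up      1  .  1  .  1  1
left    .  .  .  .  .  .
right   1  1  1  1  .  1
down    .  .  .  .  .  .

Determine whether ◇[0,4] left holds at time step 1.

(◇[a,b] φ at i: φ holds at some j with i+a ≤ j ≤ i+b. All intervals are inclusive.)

False

Check left at each j in [1,5]:
  j=1: false
  j=2: false
  j=3: false
  j=4: false
  j=5: false
No position in the window satisfies it → formula fails.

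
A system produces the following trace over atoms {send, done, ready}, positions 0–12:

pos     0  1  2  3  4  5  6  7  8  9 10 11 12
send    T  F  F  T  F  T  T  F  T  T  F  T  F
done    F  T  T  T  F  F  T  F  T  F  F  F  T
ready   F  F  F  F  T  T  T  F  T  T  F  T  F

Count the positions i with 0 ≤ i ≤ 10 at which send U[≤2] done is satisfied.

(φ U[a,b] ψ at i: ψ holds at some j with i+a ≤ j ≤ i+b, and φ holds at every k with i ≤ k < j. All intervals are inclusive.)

7

Evaluate at each i in [0,10]:
  i=0: ✓ (rhs at j=1; lhs holds on [0,0])
  i=1: ✓ (rhs at j=1)
  i=2: ✓ (rhs at j=2)
  i=3: ✓ (rhs at j=3)
  i=4: ✗ (lhs fails at k=4 before rhs at j=6)
  i=5: ✓ (rhs at j=6; lhs holds on [5,5])
  i=6: ✓ (rhs at j=6)
  i=7: ✗ (lhs fails at k=7 before rhs at j=8)
  i=8: ✓ (rhs at j=8)
  i=9: ✗ (no rhs in [9,11])
  i=10: ✗ (lhs fails at k=10 before rhs at j=12)
Positions where it holds: {0, 1, 2, 3, 5, 6, 8} → 7.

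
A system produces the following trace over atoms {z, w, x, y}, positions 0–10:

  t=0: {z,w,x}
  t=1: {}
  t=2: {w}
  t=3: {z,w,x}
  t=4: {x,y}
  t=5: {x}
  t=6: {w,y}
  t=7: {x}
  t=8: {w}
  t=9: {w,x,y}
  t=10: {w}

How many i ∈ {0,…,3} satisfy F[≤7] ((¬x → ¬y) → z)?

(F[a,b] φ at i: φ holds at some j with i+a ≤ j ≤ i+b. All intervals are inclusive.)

Evaluate at each i in [0,3]:
  i=0: ✓ (witness j=0)
  i=1: ✓ (witness j=3)
  i=2: ✓ (witness j=3)
  i=3: ✓ (witness j=3)
Positions where it holds: {0, 1, 2, 3} → 4.

4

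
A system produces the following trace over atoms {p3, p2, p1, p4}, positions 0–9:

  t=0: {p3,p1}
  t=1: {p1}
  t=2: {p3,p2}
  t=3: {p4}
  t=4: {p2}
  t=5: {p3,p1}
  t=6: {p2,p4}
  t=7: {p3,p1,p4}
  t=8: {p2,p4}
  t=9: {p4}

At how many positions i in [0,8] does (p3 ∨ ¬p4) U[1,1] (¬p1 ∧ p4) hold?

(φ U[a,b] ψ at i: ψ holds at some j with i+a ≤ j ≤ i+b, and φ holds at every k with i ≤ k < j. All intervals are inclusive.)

Evaluate at each i in [0,8]:
  i=0: ✗ (no rhs in [1,1])
  i=1: ✗ (no rhs in [2,2])
  i=2: ✓ (rhs at j=3; lhs holds on [2,2])
  i=3: ✗ (no rhs in [4,4])
  i=4: ✗ (no rhs in [5,5])
  i=5: ✓ (rhs at j=6; lhs holds on [5,5])
  i=6: ✗ (no rhs in [7,7])
  i=7: ✓ (rhs at j=8; lhs holds on [7,7])
  i=8: ✗ (lhs fails at k=8 before rhs at j=9)
Positions where it holds: {2, 5, 7} → 3.

3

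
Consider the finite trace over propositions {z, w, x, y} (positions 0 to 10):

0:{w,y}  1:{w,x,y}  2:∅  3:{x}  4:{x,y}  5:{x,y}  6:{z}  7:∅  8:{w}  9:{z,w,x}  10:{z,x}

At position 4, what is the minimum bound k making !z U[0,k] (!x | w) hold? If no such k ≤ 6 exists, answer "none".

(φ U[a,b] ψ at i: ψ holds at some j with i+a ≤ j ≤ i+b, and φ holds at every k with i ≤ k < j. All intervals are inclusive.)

Need earliest j ≥ 4 with (!x | w), and !z at every k in [4,j-1].
  j=4: rhs fails.
  j=5: rhs fails.
  j=6: rhs holds; lhs holds on [4,5]. k = 2.

2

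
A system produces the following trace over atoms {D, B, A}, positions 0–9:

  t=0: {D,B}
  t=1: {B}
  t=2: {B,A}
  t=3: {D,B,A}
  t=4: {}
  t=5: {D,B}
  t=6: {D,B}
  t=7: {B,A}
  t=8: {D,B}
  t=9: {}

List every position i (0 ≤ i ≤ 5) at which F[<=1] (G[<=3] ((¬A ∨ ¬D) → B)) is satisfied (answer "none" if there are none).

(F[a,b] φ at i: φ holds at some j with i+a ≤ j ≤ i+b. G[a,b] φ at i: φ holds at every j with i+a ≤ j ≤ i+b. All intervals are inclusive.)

0, 4, 5

Evaluate at each i in [0,5]:
  i=0: ✓ (witness j=0)
  i=1: ✗ (none in [1,2])
  i=2: ✗ (none in [2,3])
  i=3: ✗ (none in [3,4])
  i=4: ✓ (witness j=5)
  i=5: ✓ (witness j=5)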